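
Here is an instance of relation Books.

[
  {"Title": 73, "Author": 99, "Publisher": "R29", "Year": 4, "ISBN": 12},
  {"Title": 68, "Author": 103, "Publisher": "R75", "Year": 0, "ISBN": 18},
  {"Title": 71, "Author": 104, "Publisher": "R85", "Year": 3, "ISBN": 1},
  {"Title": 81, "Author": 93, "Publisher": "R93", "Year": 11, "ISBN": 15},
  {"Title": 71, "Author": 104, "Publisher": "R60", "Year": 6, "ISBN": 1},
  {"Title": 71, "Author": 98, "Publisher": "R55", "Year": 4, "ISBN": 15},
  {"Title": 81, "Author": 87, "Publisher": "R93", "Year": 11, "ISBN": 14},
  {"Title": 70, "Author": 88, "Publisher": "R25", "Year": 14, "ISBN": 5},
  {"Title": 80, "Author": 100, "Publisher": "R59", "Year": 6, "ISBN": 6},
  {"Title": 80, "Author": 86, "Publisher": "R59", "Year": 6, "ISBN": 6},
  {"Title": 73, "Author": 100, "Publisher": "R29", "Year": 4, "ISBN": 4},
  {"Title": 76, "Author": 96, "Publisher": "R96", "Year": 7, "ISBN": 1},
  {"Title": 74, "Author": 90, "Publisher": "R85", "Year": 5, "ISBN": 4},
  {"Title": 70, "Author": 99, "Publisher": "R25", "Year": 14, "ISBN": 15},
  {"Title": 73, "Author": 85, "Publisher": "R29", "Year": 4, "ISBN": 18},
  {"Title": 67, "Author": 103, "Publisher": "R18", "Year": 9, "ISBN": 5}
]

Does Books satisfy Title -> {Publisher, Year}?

No

Title=73: 3 rows → {Publisher,Year} = (R29, 4), (R29, 4), (R29, 4) ✓
Title=68: 1 row → {Publisher,Year} = (R75, 0) ✓
Title=71: 3 rows → {Publisher,Year} takes values {(R85, 3), (R60, 6), (R55, 4)} — violation
Title=81: 2 rows → {Publisher,Year} = (R93, 11), (R93, 11) ✓
Title=70: 2 rows → {Publisher,Year} = (R25, 14), (R25, 14) ✓
Title=80: 2 rows → {Publisher,Year} = (R59, 6), (R59, 6) ✓
Title=76: 1 row → {Publisher,Year} = (R96, 7) ✓
Title=74: 1 row → {Publisher,Year} = (R85, 5) ✓
Title=67: 1 row → {Publisher,Year} = (R18, 9) ✓
Two rows agree on Title but differ on {Publisher, Year}, so Title -> {Publisher, Year} does not hold.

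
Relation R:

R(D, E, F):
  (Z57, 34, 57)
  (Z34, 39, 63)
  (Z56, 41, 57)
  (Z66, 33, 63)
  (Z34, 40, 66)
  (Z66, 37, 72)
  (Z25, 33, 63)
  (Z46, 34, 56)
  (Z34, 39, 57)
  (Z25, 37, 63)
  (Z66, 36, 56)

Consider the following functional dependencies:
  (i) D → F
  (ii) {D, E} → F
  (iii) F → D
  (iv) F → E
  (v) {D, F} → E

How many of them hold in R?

(i) D → F: D=Z34: 3 rows → F takes values {63, 66, 57} — violation; D=Z66: 3 rows → F takes values {63, 72, 56} — violation — fails.
(ii) {D, E} → F: (D=Z34, E=39): 2 rows → F takes values {63, 57} — violation — fails.
(iii) F → D: F=57: 3 rows → D takes values {Z57, Z56, Z34} — violation; F=63: 4 rows → D takes values {Z34, Z66, Z25} — violation; F=56: 2 rows → D takes values {Z46, Z66} — violation — fails.
(iv) F → E: F=57: 3 rows → E takes values {34, 41, 39} — violation; F=63: 4 rows → E takes values {39, 33, 37} — violation; F=56: 2 rows → E takes values {34, 36} — violation — fails.
(v) {D, F} → E: (D=Z25, F=63): 2 rows → E takes values {33, 37} — violation — fails.
None of the 5 dependencies hold.

0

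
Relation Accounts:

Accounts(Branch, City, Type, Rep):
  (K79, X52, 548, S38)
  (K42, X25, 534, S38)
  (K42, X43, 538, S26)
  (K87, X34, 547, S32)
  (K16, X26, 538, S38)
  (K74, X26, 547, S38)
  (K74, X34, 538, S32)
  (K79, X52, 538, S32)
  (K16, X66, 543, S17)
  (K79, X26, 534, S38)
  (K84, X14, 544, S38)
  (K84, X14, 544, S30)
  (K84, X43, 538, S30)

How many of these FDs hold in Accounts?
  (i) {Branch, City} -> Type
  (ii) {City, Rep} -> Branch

(i) {Branch, City} -> Type: (Branch=K79, City=X52): 2 rows → Type takes values {548, 538} — violation — fails.
(ii) {City, Rep} -> Branch: (City=X34, Rep=S32): 2 rows → Branch takes values {K87, K74} — violation; (City=X26, Rep=S38): 3 rows → Branch takes values {K16, K74, K79} — violation — fails.
None of the 2 dependencies hold.

0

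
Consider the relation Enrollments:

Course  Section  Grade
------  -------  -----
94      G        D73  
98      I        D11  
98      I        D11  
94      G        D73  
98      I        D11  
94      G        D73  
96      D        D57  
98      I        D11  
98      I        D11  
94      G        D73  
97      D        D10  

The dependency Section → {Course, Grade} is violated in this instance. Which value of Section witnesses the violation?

Section=G: 4 rows → {Course,Grade} = (94, D73), (94, D73), (94, D73), (94, D73) ✓
Section=I: 5 rows → {Course,Grade} = (98, D11), (98, D11), (98, D11), (98, D11), (98, D11) ✓
Section=D: 2 rows → {Course,Grade} takes values {(96, D57), (97, D10)} — violation
The only Section value with inconsistent RHS is Section=D.

D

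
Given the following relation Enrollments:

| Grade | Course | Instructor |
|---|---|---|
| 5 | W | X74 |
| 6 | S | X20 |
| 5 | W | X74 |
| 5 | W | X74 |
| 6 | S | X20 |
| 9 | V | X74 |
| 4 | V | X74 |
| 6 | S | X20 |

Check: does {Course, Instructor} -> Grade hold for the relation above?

(Course=W, Instructor=X74): 3 rows → Grade = 5, 5, 5 ✓
(Course=S, Instructor=X20): 3 rows → Grade = 6, 6, 6 ✓
(Course=V, Instructor=X74): 2 rows → Grade takes values {9, 4} — violation
Two rows agree on {Course, Instructor} but differ on Grade, so {Course, Instructor} -> Grade does not hold.

No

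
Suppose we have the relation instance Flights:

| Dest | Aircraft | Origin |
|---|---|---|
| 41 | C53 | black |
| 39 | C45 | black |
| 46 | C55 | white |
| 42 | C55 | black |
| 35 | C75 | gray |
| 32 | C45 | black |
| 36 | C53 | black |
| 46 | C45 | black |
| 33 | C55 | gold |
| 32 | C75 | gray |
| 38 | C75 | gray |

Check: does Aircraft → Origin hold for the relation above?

Aircraft=C53: 2 rows → Origin = black, black ✓
Aircraft=C45: 3 rows → Origin = black, black, black ✓
Aircraft=C55: 3 rows → Origin takes values {white, black, gold} — violation
Aircraft=C75: 3 rows → Origin = gray, gray, gray ✓
Two rows agree on Aircraft but differ on Origin, so Aircraft → Origin does not hold.

No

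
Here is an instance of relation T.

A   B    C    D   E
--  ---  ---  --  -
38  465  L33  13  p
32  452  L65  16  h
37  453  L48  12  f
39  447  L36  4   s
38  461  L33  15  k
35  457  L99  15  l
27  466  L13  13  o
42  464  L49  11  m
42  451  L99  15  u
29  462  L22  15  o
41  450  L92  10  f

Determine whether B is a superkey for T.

Yes

All 11 rows have distinct B values, so B → (all attributes) holds and B is a superkey.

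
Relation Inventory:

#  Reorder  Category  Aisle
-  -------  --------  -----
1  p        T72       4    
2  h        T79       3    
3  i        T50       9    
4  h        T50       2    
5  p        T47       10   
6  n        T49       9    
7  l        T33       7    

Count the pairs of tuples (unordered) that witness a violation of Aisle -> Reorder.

Aisle=9: violating pairs (3,6) — 1 pair.

1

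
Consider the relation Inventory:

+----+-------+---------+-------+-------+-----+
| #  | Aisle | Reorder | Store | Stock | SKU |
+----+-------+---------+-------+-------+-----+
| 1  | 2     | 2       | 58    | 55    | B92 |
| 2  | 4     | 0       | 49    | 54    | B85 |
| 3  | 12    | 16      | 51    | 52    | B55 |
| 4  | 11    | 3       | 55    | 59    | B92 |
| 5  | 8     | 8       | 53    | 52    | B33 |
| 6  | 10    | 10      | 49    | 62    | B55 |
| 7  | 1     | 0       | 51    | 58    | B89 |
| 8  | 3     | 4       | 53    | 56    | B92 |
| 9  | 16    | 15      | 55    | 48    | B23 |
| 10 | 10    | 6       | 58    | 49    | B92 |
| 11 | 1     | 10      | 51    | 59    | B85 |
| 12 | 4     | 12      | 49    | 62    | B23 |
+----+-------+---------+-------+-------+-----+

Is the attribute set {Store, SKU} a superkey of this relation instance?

Rows 1 and 10 have the same {Store, SKU} value (Store=58, SKU=B92) but are distinct tuples, so {Store, SKU} does not determine every attribute — not a superkey.

No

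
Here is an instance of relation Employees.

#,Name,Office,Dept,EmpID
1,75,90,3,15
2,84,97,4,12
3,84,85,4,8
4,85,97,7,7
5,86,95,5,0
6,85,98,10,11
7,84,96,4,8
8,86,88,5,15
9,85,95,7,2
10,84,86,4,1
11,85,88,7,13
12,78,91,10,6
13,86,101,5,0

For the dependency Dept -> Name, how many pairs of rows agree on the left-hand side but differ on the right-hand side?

1

Dept=4: all 4 rows agree on Name — 0 pairs.
Dept=7: all 3 rows agree on Name — 0 pairs.
Dept=5: all 3 rows agree on Name — 0 pairs.
Dept=10: violating pairs (6,12) — 1 pair.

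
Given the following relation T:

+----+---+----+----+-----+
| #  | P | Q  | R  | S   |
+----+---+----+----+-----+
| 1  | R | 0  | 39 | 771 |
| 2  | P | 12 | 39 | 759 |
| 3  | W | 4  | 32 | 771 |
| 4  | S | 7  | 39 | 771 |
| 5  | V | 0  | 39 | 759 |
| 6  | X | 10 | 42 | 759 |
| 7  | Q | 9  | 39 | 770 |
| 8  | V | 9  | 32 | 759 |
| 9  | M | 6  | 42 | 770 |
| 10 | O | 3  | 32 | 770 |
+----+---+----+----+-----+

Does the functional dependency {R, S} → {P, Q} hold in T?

(R=39, S=771): rows 1, 4 → {P,Q} takes values {(R, 0), (S, 7)} — violation
(R=39, S=759): rows 2, 5 → {P,Q} takes values {(P, 12), (V, 0)} — violation
(R=32, S=771): row 3 → {P,Q} = (W, 4) ✓
(R=42, S=759): row 6 → {P,Q} = (X, 10) ✓
(R=39, S=770): row 7 → {P,Q} = (Q, 9) ✓
(R=32, S=759): row 8 → {P,Q} = (V, 9) ✓
(R=42, S=770): row 9 → {P,Q} = (M, 6) ✓
(R=32, S=770): row 10 → {P,Q} = (O, 3) ✓
Two rows agree on {R, S} but differ on {P, Q}, so {R, S} → {P, Q} does not hold.

No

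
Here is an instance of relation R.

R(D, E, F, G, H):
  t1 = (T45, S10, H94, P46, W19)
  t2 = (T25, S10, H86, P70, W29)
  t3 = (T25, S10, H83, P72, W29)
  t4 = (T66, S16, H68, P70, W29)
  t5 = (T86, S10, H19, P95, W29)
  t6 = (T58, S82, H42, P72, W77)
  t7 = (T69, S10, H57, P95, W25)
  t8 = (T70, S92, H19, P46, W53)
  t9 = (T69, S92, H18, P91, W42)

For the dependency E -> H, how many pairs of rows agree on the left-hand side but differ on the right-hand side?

E=S10: violating pairs (1,2), (1,3), (1,5), (1,7), (2,7), (3,7), (5,7) — 7 pairs.
E=S92: violating pairs (8,9) — 1 pair.

8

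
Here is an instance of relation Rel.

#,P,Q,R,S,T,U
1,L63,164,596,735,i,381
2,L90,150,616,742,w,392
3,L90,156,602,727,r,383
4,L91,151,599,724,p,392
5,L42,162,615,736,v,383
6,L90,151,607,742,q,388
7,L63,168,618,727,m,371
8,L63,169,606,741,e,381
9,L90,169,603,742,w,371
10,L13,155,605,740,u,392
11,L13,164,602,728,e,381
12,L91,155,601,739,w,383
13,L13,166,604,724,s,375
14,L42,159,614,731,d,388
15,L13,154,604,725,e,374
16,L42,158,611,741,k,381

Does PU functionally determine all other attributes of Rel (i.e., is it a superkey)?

No

Rows 1 and 8 have the same PU value (P=L63, U=381) but are distinct tuples, so PU does not determine every attribute — not a superkey.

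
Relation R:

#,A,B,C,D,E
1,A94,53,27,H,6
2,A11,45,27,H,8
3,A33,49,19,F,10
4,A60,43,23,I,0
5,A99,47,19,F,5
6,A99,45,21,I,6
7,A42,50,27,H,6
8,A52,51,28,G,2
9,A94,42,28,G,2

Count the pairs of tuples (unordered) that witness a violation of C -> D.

0

C=27: all 3 rows agree on D — 0 pairs.
C=19: all 2 rows agree on D — 0 pairs.
C=28: all 2 rows agree on D — 0 pairs.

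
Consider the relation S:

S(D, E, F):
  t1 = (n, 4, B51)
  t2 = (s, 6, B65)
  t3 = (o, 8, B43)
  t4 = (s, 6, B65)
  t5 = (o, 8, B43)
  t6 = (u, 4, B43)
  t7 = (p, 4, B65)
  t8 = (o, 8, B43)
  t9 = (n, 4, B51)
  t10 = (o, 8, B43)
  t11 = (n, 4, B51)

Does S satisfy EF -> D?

(E=4, F=B51): rows 1, 9, 11 → D = n, n, n ✓
(E=6, F=B65): rows 2, 4 → D = s, s ✓
(E=8, F=B43): rows 3, 5, 8, 10 → D = o, o, o, o ✓
(E=4, F=B43): row 6 → D = u ✓
(E=4, F=B65): row 7 → D = p ✓
Every EF value is associated with a single D value, so EF -> D holds.

Yes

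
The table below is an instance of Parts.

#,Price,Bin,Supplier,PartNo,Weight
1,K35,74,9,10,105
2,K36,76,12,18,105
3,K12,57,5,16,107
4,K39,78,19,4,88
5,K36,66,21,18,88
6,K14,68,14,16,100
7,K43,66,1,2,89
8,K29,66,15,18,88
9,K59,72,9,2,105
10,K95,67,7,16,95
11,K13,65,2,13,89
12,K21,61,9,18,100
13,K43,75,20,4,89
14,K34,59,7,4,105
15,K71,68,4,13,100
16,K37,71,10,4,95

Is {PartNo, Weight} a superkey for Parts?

No

Rows 5 and 8 have the same {PartNo, Weight} value (PartNo=18, Weight=88) but are distinct tuples, so {PartNo, Weight} does not determine every attribute — not a superkey.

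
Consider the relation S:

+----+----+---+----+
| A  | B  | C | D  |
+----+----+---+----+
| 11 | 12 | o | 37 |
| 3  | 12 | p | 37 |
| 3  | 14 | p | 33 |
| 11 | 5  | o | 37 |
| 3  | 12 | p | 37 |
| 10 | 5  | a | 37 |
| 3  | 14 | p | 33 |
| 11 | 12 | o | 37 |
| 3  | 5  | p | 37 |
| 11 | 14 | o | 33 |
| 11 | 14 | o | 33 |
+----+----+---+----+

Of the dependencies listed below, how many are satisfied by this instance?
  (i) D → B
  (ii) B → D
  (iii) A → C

(i) D → B: D=37: 7 rows → B takes values {12, 5} — violation — fails.
(ii) B → D: every LHS value maps to a single RHS value — holds.
(iii) A → C: every LHS value maps to a single RHS value — holds.
2 of the 3 dependencies hold.

2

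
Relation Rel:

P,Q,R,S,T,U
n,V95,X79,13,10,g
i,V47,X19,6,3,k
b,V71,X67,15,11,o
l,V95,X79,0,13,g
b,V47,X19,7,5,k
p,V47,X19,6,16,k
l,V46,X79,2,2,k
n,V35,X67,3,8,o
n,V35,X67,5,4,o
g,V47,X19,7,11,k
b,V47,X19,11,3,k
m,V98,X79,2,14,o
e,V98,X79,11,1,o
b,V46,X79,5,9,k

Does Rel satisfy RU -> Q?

No

(R=X79, U=g): 2 rows → Q = V95, V95 ✓
(R=X19, U=k): 5 rows → Q = V47, V47, V47, V47, V47 ✓
(R=X67, U=o): 3 rows → Q takes values {V71, V35} — violation
(R=X79, U=k): 2 rows → Q = V46, V46 ✓
(R=X79, U=o): 2 rows → Q = V98, V98 ✓
Two rows agree on RU but differ on Q, so RU -> Q does not hold.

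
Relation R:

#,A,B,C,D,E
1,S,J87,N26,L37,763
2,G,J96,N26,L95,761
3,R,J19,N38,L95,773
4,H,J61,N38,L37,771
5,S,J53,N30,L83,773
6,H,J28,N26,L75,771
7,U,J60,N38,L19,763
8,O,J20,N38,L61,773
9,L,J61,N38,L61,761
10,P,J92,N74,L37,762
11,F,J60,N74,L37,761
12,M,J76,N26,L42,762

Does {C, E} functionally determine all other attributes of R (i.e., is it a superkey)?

Rows 3 and 8 have the same {C, E} value (C=N38, E=773) but are distinct tuples, so {C, E} does not determine every attribute — not a superkey.

No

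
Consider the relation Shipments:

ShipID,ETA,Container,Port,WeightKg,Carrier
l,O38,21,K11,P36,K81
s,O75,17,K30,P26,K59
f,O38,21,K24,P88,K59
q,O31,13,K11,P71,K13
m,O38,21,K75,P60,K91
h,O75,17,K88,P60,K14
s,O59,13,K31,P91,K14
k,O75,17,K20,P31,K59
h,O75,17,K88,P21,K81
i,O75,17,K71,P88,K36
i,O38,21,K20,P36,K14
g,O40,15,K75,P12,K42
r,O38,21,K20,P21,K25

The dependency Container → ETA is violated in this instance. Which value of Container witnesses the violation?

13

Container=21: 5 rows → ETA = O38, O38, O38, O38, O38 ✓
Container=17: 5 rows → ETA = O75, O75, O75, O75, O75 ✓
Container=13: 2 rows → ETA takes values {O31, O59} — violation
Container=15: 1 row → ETA = O40 ✓
The only Container value with inconsistent ETA is Container=13.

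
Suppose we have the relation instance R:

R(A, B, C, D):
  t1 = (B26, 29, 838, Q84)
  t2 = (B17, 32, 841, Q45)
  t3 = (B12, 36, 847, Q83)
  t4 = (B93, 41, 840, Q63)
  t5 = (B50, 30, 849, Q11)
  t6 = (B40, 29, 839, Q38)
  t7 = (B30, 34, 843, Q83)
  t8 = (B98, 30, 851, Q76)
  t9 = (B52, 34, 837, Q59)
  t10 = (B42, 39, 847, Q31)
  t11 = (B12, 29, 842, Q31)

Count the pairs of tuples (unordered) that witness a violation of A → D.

1

A=B12: violating pairs (3,11) — 1 pair.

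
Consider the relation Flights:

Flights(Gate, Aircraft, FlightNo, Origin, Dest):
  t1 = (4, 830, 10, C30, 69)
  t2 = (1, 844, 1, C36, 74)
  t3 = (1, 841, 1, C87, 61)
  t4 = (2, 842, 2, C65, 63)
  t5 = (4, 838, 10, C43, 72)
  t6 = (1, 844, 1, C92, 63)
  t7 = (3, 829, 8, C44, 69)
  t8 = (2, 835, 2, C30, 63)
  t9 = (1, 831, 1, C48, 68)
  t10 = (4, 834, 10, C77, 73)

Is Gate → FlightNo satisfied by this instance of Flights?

Gate=4: rows 1, 5, 10 → FlightNo = 10, 10, 10 ✓
Gate=1: rows 2, 3, 6, 9 → FlightNo = 1, 1, 1, 1 ✓
Gate=2: rows 4, 8 → FlightNo = 2, 2 ✓
Gate=3: row 7 → FlightNo = 8 ✓
Every Gate value is associated with a single FlightNo value, so Gate → FlightNo holds.

Yes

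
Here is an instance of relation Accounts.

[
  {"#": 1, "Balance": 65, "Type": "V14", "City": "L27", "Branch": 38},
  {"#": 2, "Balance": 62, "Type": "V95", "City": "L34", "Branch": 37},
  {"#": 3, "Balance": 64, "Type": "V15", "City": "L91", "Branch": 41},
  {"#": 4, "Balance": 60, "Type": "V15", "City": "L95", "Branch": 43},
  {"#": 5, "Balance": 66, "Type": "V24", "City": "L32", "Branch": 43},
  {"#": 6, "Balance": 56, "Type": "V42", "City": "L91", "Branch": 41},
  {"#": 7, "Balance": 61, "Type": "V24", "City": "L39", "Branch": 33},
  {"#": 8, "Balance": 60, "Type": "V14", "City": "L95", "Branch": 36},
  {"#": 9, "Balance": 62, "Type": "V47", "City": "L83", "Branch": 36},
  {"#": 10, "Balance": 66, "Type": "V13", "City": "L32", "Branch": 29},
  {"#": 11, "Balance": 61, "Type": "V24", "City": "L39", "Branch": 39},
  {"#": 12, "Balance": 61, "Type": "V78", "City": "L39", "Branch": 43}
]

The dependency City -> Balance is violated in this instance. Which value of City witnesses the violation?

City=L27: row 1 → Balance = 65 ✓
City=L34: row 2 → Balance = 62 ✓
City=L91: rows 3, 6 → Balance takes values {64, 56} — violation
City=L95: rows 4, 8 → Balance = 60, 60 ✓
City=L32: rows 5, 10 → Balance = 66, 66 ✓
City=L39: rows 7, 11, 12 → Balance = 61, 61, 61 ✓
City=L83: row 9 → Balance = 62 ✓
The only City value with inconsistent Balance is City=L91.

L91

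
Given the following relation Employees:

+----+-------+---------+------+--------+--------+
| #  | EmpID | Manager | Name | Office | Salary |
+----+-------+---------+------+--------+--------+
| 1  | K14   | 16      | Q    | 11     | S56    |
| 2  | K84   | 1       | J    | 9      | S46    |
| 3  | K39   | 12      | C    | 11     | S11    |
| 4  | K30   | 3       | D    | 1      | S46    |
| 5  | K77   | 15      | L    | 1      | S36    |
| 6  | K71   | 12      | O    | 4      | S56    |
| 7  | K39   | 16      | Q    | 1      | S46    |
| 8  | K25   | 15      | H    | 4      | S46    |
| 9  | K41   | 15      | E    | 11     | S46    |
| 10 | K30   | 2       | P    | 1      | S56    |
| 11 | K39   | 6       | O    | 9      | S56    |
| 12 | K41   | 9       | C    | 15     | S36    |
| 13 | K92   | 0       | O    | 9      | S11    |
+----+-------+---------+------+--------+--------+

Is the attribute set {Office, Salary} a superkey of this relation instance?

No

Rows 4 and 7 have the same {Office, Salary} value (Office=1, Salary=S46) but are distinct tuples, so {Office, Salary} does not determine every attribute — not a superkey.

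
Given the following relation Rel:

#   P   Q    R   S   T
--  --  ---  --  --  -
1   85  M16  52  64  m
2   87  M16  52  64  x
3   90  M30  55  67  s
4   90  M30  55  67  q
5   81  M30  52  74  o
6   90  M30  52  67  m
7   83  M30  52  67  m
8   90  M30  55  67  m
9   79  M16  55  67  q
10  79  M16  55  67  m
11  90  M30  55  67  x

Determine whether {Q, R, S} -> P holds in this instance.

(Q=M16, R=52, S=64): rows 1, 2 → P takes values {85, 87} — violation
(Q=M30, R=55, S=67): rows 3, 4, 8, 11 → P = 90, 90, 90, 90 ✓
(Q=M30, R=52, S=74): row 5 → P = 81 ✓
(Q=M30, R=52, S=67): rows 6, 7 → P takes values {90, 83} — violation
(Q=M16, R=55, S=67): rows 9, 10 → P = 79, 79 ✓
Two rows agree on {Q, R, S} but differ on P, so {Q, R, S} -> P does not hold.

No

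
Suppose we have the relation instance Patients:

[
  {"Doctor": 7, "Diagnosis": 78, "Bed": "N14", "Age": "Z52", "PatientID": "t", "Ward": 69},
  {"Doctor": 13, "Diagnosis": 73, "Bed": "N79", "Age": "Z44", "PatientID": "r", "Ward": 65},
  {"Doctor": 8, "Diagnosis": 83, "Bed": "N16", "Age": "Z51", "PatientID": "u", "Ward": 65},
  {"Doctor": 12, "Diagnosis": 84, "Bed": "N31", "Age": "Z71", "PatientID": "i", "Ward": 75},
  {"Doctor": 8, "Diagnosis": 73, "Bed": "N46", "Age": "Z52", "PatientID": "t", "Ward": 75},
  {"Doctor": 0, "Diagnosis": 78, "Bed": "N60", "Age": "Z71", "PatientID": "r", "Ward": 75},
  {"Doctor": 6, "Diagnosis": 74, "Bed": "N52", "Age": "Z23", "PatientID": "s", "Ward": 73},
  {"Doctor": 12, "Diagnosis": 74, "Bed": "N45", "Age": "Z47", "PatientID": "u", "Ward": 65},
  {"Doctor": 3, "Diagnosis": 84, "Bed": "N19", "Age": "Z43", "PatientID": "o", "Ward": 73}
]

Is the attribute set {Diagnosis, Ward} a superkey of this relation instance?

Yes

All 9 rows have distinct {Diagnosis, Ward} values, so {Diagnosis, Ward} → (all attributes) holds and {Diagnosis, Ward} is a superkey.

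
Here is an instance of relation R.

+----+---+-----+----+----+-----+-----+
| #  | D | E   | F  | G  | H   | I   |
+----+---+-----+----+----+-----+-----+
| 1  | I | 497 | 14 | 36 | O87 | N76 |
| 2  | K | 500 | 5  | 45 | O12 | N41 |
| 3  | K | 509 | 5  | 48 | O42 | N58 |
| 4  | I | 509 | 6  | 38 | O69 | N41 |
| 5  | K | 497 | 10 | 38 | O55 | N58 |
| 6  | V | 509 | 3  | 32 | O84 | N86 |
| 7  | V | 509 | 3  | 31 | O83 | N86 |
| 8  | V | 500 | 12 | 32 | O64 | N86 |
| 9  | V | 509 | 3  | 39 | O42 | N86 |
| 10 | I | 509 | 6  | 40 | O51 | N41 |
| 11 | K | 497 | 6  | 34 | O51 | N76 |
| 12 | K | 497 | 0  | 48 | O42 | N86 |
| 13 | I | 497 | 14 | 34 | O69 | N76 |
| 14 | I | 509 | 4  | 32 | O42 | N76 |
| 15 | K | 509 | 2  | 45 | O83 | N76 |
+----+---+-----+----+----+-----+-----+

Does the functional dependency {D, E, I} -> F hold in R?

(D=I, E=497, I=N76): rows 1, 13 → F = 14, 14 ✓
(D=K, E=500, I=N41): row 2 → F = 5 ✓
(D=K, E=509, I=N58): row 3 → F = 5 ✓
(D=I, E=509, I=N41): rows 4, 10 → F = 6, 6 ✓
(D=K, E=497, I=N58): row 5 → F = 10 ✓
(D=V, E=509, I=N86): rows 6, 7, 9 → F = 3, 3, 3 ✓
(D=V, E=500, I=N86): row 8 → F = 12 ✓
(D=K, E=497, I=N76): row 11 → F = 6 ✓
(D=K, E=497, I=N86): row 12 → F = 0 ✓
(D=I, E=509, I=N76): row 14 → F = 4 ✓
(D=K, E=509, I=N76): row 15 → F = 2 ✓
Every {D, E, I} value is associated with a single F value, so {D, E, I} -> F holds.

Yes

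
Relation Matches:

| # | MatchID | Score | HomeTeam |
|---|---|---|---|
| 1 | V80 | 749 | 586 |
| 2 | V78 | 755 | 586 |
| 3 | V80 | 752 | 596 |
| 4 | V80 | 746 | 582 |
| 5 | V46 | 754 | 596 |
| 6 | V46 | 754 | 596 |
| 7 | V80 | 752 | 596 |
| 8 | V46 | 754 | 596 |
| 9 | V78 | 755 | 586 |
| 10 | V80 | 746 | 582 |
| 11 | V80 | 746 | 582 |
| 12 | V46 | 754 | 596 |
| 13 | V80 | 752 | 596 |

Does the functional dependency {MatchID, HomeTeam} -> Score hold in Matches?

Yes

(MatchID=V80, HomeTeam=586): row 1 → Score = 749 ✓
(MatchID=V78, HomeTeam=586): rows 2, 9 → Score = 755, 755 ✓
(MatchID=V80, HomeTeam=596): rows 3, 7, 13 → Score = 752, 752, 752 ✓
(MatchID=V80, HomeTeam=582): rows 4, 10, 11 → Score = 746, 746, 746 ✓
(MatchID=V46, HomeTeam=596): rows 5, 6, 8, 12 → Score = 754, 754, 754, 754 ✓
Every {MatchID, HomeTeam} value is associated with a single Score value, so {MatchID, HomeTeam} -> Score holds.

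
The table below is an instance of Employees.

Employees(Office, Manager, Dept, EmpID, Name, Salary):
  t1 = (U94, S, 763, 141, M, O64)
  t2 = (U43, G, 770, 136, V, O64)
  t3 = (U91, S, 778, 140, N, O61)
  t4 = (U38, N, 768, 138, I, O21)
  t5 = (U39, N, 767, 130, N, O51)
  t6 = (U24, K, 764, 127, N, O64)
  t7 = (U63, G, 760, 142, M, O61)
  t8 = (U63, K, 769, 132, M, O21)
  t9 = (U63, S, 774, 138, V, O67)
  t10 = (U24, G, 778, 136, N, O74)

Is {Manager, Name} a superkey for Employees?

Yes

All 10 rows have distinct {Manager, Name} values, so {Manager, Name} → (all attributes) holds and {Manager, Name} is a superkey.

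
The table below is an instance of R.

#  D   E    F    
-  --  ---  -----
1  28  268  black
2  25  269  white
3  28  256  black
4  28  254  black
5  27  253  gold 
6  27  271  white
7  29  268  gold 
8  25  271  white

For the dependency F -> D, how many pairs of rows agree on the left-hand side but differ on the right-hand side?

F=black: all 3 rows agree on D — 0 pairs.
F=white: violating pairs (2,6), (6,8) — 2 pairs.
F=gold: violating pairs (5,7) — 1 pair.

3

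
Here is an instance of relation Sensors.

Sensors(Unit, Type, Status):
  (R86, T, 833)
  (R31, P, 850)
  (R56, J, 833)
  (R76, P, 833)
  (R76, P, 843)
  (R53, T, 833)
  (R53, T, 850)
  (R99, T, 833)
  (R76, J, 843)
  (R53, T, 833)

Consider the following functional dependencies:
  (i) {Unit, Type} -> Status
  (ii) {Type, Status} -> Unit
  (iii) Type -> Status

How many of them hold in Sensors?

0

(i) {Unit, Type} -> Status: (Unit=R76, Type=P): 2 rows → Status takes values {833, 843} — violation; (Unit=R53, Type=T): 3 rows → Status takes values {833, 850} — violation — fails.
(ii) {Type, Status} -> Unit: (Type=T, Status=833): 4 rows → Unit takes values {R86, R53, R99} — violation — fails.
(iii) Type -> Status: Type=T: 5 rows → Status takes values {833, 850} — violation; Type=P: 3 rows → Status takes values {850, 833, 843} — violation; Type=J: 2 rows → Status takes values {833, 843} — violation — fails.
None of the 3 dependencies hold.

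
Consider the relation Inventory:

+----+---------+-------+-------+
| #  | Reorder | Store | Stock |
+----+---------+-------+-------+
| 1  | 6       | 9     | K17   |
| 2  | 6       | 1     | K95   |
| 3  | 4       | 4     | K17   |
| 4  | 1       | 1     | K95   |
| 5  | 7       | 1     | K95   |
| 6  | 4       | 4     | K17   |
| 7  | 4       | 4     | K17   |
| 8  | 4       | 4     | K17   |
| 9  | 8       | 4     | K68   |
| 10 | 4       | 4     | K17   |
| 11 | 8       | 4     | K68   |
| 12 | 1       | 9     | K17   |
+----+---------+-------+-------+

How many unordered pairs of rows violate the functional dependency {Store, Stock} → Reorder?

4

(Store=9, Stock=K17): violating pairs (1,12) — 1 pair.
(Store=1, Stock=K95): violating pairs (2,4), (2,5), (4,5) — 3 pairs.
(Store=4, Stock=K17): all 5 rows agree on Reorder — 0 pairs.
(Store=4, Stock=K68): all 2 rows agree on Reorder — 0 pairs.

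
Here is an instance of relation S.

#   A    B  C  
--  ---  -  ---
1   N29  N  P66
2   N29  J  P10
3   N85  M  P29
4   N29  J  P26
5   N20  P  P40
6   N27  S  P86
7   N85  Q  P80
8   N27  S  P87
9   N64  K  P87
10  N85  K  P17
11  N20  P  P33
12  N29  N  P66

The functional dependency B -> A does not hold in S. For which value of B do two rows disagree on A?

B=N: rows 1, 12 → A = N29, N29 ✓
B=J: rows 2, 4 → A = N29, N29 ✓
B=M: row 3 → A = N85 ✓
B=P: rows 5, 11 → A = N20, N20 ✓
B=S: rows 6, 8 → A = N27, N27 ✓
B=Q: row 7 → A = N85 ✓
B=K: rows 9, 10 → A takes values {N64, N85} — violation
The only B value with inconsistent A is B=K.

K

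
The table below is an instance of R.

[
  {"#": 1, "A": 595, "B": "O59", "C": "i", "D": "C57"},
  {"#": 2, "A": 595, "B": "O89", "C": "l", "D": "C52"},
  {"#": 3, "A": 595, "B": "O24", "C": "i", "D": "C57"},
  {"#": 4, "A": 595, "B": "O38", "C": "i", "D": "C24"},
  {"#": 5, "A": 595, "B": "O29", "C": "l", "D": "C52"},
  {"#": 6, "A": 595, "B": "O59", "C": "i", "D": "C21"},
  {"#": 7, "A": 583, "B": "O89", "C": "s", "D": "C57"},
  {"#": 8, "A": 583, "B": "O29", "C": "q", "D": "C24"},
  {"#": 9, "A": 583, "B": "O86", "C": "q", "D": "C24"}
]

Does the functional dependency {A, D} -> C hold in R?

(A=595, D=C57): rows 1, 3 → C = i, i ✓
(A=595, D=C52): rows 2, 5 → C = l, l ✓
(A=595, D=C24): row 4 → C = i ✓
(A=595, D=C21): row 6 → C = i ✓
(A=583, D=C57): row 7 → C = s ✓
(A=583, D=C24): rows 8, 9 → C = q, q ✓
Every {A, D} value is associated with a single C value, so {A, D} -> C holds.

Yes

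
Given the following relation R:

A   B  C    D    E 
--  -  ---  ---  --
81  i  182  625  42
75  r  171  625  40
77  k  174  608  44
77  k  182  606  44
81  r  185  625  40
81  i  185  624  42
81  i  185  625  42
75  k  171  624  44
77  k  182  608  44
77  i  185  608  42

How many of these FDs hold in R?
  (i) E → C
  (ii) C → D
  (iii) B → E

(i) E → C: E=42: 4 rows → C takes values {182, 185} — violation; E=40: 2 rows → C takes values {171, 185} — violation; E=44: 4 rows → C takes values {174, 182, 171} — violation — fails.
(ii) C → D: C=182: 3 rows → D takes values {625, 606, 608} — violation; C=171: 2 rows → D takes values {625, 624} — violation; C=185: 4 rows → D takes values {625, 624, 608} — violation — fails.
(iii) B → E: every LHS value maps to a single RHS value — holds.
1 of the 3 dependencies holds.

1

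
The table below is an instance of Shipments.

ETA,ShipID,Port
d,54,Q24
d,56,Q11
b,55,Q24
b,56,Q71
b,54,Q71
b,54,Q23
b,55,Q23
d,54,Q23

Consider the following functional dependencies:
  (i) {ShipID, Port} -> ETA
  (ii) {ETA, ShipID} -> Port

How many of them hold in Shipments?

0

(i) {ShipID, Port} -> ETA: (ShipID=54, Port=Q23): 2 rows → ETA takes values {b, d} — violation — fails.
(ii) {ETA, ShipID} -> Port: (ETA=d, ShipID=54): 2 rows → Port takes values {Q24, Q23} — violation; (ETA=b, ShipID=55): 2 rows → Port takes values {Q24, Q23} — violation; (ETA=b, ShipID=54): 2 rows → Port takes values {Q71, Q23} — violation — fails.
None of the 2 dependencies hold.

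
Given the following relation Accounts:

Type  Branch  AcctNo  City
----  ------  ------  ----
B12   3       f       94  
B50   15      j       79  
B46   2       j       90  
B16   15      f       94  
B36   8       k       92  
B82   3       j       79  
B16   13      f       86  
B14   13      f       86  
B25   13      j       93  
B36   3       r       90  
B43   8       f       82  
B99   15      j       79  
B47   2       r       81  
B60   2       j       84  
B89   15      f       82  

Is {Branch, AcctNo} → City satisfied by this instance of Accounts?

(Branch=3, AcctNo=f): 1 row → City = 94 ✓
(Branch=15, AcctNo=j): 2 rows → City = 79, 79 ✓
(Branch=2, AcctNo=j): 2 rows → City takes values {90, 84} — violation
(Branch=15, AcctNo=f): 2 rows → City takes values {94, 82} — violation
(Branch=8, AcctNo=k): 1 row → City = 92 ✓
(Branch=3, AcctNo=j): 1 row → City = 79 ✓
(Branch=13, AcctNo=f): 2 rows → City = 86, 86 ✓
(Branch=13, AcctNo=j): 1 row → City = 93 ✓
(Branch=3, AcctNo=r): 1 row → City = 90 ✓
(Branch=8, AcctNo=f): 1 row → City = 82 ✓
(Branch=2, AcctNo=r): 1 row → City = 81 ✓
Two rows agree on {Branch, AcctNo} but differ on City, so {Branch, AcctNo} → City does not hold.

No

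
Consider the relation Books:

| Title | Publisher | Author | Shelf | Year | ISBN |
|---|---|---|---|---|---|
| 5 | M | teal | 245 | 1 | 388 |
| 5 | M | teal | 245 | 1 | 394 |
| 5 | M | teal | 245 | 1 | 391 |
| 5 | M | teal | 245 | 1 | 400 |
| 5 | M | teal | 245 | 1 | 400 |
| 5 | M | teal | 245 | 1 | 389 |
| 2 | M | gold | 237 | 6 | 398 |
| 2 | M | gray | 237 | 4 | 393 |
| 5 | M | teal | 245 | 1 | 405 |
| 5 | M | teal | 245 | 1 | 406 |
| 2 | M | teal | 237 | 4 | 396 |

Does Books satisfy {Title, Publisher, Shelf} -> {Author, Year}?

(Title=5, Publisher=M, Shelf=245): 8 rows → {Author,Year} = (teal, 1), (teal, 1), (teal, 1), (teal, 1), (teal, 1), (teal, 1), (teal, 1), (teal, 1) ✓
(Title=2, Publisher=M, Shelf=237): 3 rows → {Author,Year} takes values {(gold, 6), (gray, 4), (teal, 4)} — violation
Two rows agree on {Title, Publisher, Shelf} but differ on {Author, Year}, so {Title, Publisher, Shelf} -> {Author, Year} does not hold.

No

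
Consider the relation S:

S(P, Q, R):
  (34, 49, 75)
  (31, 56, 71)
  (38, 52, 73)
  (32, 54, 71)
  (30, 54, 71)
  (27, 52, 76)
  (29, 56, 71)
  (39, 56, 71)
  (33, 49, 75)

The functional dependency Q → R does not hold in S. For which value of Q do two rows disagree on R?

52

Q=49: 2 rows → R = 75, 75 ✓
Q=56: 3 rows → R = 71, 71, 71 ✓
Q=52: 2 rows → R takes values {73, 76} — violation
Q=54: 2 rows → R = 71, 71 ✓
The only Q value with inconsistent R is Q=52.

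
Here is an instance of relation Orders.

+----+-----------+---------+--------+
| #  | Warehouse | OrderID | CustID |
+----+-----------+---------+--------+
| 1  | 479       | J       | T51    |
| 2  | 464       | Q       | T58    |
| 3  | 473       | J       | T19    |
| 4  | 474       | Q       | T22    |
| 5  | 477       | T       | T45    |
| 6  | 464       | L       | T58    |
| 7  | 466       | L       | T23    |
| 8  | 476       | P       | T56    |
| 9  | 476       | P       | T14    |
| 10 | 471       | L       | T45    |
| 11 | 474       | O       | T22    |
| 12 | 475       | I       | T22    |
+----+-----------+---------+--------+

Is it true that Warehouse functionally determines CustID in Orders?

No

Warehouse=479: row 1 → CustID = T51 ✓
Warehouse=464: rows 2, 6 → CustID = T58, T58 ✓
Warehouse=473: row 3 → CustID = T19 ✓
Warehouse=474: rows 4, 11 → CustID = T22, T22 ✓
Warehouse=477: row 5 → CustID = T45 ✓
Warehouse=466: row 7 → CustID = T23 ✓
Warehouse=476: rows 8, 9 → CustID takes values {T56, T14} — violation
Warehouse=471: row 10 → CustID = T45 ✓
Warehouse=475: row 12 → CustID = T22 ✓
Two rows agree on Warehouse but differ on CustID, so Warehouse -> CustID does not hold.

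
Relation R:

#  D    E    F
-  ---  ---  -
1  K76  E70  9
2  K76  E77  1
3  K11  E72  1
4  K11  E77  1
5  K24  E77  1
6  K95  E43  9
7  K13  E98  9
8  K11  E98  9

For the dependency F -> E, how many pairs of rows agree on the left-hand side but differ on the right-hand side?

8

F=9: violating pairs (1,6), (1,7), (1,8), (6,7), (6,8) — 5 pairs.
F=1: violating pairs (2,3), (3,4), (3,5) — 3 pairs.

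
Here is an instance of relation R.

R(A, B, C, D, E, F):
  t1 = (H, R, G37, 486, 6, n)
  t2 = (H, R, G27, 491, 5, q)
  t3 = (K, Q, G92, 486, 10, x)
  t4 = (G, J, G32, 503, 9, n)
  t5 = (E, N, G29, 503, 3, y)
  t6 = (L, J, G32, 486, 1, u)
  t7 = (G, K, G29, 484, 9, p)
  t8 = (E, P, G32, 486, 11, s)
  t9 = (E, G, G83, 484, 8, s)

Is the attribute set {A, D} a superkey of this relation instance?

Yes

All 9 rows have distinct {A, D} values, so {A, D} → (all attributes) holds and {A, D} is a superkey.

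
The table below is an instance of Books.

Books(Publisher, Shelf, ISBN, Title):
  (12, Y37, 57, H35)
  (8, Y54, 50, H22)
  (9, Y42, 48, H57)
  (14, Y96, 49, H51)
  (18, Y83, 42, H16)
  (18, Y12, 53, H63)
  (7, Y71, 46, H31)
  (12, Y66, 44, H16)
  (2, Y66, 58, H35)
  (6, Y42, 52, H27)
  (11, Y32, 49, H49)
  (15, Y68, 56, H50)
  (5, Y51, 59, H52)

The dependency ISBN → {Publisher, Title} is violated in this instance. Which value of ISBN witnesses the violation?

ISBN=57: 1 row → {Publisher,Title} = (12, H35) ✓
ISBN=50: 1 row → {Publisher,Title} = (8, H22) ✓
ISBN=48: 1 row → {Publisher,Title} = (9, H57) ✓
ISBN=49: 2 rows → {Publisher,Title} takes values {(14, H51), (11, H49)} — violation
ISBN=42: 1 row → {Publisher,Title} = (18, H16) ✓
ISBN=53: 1 row → {Publisher,Title} = (18, H63) ✓
ISBN=46: 1 row → {Publisher,Title} = (7, H31) ✓
ISBN=44: 1 row → {Publisher,Title} = (12, H16) ✓
ISBN=58: 1 row → {Publisher,Title} = (2, H35) ✓
ISBN=52: 1 row → {Publisher,Title} = (6, H27) ✓
ISBN=56: 1 row → {Publisher,Title} = (15, H50) ✓
ISBN=59: 1 row → {Publisher,Title} = (5, H52) ✓
The only ISBN value with inconsistent RHS is ISBN=49.

49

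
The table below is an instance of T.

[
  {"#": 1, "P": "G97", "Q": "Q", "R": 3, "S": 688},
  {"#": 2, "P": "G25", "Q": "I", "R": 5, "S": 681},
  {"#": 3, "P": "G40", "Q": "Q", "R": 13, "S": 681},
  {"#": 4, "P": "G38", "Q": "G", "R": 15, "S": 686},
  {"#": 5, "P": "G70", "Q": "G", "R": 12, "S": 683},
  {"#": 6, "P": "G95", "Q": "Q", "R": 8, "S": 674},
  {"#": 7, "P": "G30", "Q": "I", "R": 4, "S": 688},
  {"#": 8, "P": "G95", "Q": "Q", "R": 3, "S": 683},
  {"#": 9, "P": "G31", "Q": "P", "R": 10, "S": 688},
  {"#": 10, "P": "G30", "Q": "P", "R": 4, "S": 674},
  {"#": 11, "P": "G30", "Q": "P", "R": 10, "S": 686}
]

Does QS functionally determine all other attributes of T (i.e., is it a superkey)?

Yes

All 11 rows have distinct QS values, so QS → (all attributes) holds and QS is a superkey.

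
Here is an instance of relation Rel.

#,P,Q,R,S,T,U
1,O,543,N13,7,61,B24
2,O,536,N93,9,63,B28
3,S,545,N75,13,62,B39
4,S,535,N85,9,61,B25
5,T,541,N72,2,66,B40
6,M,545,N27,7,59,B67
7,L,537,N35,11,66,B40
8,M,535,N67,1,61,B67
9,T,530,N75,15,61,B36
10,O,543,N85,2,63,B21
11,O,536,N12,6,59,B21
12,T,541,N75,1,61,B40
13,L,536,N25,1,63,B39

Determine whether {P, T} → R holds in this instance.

No

(P=O, T=61): row 1 → R = N13 ✓
(P=O, T=63): rows 2, 10 → R takes values {N93, N85} — violation
(P=S, T=62): row 3 → R = N75 ✓
(P=S, T=61): row 4 → R = N85 ✓
(P=T, T=66): row 5 → R = N72 ✓
(P=M, T=59): row 6 → R = N27 ✓
(P=L, T=66): row 7 → R = N35 ✓
(P=M, T=61): row 8 → R = N67 ✓
(P=T, T=61): rows 9, 12 → R = N75, N75 ✓
(P=O, T=59): row 11 → R = N12 ✓
(P=L, T=63): row 13 → R = N25 ✓
Two rows agree on {P, T} but differ on R, so {P, T} → R does not hold.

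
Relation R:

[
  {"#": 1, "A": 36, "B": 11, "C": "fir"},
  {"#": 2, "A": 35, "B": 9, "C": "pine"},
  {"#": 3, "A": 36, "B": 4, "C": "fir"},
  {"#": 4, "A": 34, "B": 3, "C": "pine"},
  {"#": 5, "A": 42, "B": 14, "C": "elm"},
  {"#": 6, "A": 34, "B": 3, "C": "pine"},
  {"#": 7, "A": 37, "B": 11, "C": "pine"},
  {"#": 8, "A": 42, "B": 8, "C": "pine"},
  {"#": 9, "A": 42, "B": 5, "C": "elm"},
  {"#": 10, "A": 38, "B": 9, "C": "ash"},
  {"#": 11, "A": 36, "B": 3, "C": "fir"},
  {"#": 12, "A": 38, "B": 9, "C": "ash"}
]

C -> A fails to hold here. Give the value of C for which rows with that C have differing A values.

C=fir: rows 1, 3, 11 → A = 36, 36, 36 ✓
C=pine: rows 2, 4, 6, 7, 8 → A takes values {35, 34, 37, 42} — violation
C=elm: rows 5, 9 → A = 42, 42 ✓
C=ash: rows 10, 12 → A = 38, 38 ✓
The only C value with inconsistent A is C=pine.

pine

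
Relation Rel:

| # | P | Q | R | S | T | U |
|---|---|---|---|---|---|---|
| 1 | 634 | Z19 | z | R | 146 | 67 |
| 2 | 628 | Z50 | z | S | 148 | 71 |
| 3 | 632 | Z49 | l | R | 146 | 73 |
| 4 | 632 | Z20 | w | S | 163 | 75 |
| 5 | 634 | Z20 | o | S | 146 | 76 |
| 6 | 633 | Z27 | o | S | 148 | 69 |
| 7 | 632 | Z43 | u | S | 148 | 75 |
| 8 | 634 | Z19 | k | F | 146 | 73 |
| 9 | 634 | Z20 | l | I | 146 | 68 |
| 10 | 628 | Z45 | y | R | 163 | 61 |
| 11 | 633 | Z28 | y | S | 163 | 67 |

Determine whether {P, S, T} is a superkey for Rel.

Yes

All 11 rows have distinct {P, S, T} values, so {P, S, T} → (all attributes) holds and {P, S, T} is a superkey.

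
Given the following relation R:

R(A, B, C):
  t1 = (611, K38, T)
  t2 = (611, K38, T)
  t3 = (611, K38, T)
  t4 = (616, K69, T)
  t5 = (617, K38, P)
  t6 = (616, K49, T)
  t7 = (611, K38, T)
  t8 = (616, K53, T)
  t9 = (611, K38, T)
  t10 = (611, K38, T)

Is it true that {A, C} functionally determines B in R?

No

(A=611, C=T): rows 1, 2, 3, 7, 9, 10 → B = K38, K38, K38, K38, K38, K38 ✓
(A=616, C=T): rows 4, 6, 8 → B takes values {K69, K49, K53} — violation
(A=617, C=P): row 5 → B = K38 ✓
Two rows agree on {A, C} but differ on B, so {A, C} → B does not hold.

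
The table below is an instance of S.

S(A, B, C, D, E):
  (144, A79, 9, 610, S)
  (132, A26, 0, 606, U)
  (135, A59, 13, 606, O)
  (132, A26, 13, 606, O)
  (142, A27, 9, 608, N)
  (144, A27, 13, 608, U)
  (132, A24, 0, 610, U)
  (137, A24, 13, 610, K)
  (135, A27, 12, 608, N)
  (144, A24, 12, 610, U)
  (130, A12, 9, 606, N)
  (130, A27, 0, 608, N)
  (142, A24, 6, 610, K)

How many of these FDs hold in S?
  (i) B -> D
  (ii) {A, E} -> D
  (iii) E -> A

1

(i) B -> D: every LHS value maps to a single RHS value — holds.
(ii) {A, E} -> D: (A=132, E=U): 2 rows → D takes values {606, 610} — violation; (A=144, E=U): 2 rows → D takes values {608, 610} — violation; (A=130, E=N): 2 rows → D takes values {606, 608} — violation — fails.
(iii) E -> A: E=U: 4 rows → A takes values {132, 144} — violation; E=O: 2 rows → A takes values {135, 132} — violation; E=N: 4 rows → A takes values {142, 135, 130} — violation; E=K: 2 rows → A takes values {137, 142} — violation — fails.
1 of the 3 dependencies holds.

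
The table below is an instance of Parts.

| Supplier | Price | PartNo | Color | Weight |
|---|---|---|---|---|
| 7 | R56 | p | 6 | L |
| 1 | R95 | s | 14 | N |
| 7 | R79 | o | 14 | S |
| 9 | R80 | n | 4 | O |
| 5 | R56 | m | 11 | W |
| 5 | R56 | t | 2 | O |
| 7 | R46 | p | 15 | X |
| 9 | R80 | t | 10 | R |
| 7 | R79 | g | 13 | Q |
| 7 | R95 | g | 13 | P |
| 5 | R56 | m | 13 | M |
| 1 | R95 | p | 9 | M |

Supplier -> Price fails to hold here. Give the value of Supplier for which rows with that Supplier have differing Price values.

7

Supplier=7: 5 rows → Price takes values {R56, R79, R46, R95} — violation
Supplier=1: 2 rows → Price = R95, R95 ✓
Supplier=9: 2 rows → Price = R80, R80 ✓
Supplier=5: 3 rows → Price = R56, R56, R56 ✓
The only Supplier value with inconsistent Price is Supplier=7.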